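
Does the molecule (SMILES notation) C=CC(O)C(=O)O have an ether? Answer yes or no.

C=C double bond → alkene.
–OH on an sp³ carbon → alcohol (secondary).
–COOH: carbonyl C bonded to –OH and C → carboxylic acid (the –OH is not a separate alcohol).
The groups actually present are: alcohol, alkene, carboxylic acid.

no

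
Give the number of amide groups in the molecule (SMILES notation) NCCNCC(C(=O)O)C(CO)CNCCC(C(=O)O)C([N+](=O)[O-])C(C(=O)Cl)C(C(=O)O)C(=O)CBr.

0

Reading the structure from left to right:
  H2NCH2: –NH2 on an sp³ carbon with no adjacent C=O → amine.
  CH2NHCH2: C–N–C with sp³ carbons and no adjacent C=O → amine (secondary).
  CH(COOH): pendant –COOH: carbonyl C bonded to C and –OH → carboxylic acid.
  CH(CH2OH): pendant –CH2OH on an sp³ backbone C → alcohol.
  CH2NHCH2: C–N–C with sp³ carbons and no adjacent C=O → amine (secondary).
  CH(COOH): pendant –COOH: carbonyl C bonded to C and –OH → carboxylic acid.
  CH(NO2): –NO2 on an sp³ carbon → nitro (the N=O is not a carbonyl).
  CH(COCl): pendant –C(=O)X: carbonyl C bonded to C and halogen → acyl halide.
  CH(COOH): pendant –COOH: carbonyl C bonded to C and –OH → carboxylic acid.
  CO: –C(=O)– with carbon on both sides → ketone.
  CH2Br: halogen on an sp³ carbon → alkyl halide.
No segment is a amide: H2NCH2 is amine, not amide; CH2NHCH2 is amine, not amide; CH2NHCH2 is amine, not amide. → 0.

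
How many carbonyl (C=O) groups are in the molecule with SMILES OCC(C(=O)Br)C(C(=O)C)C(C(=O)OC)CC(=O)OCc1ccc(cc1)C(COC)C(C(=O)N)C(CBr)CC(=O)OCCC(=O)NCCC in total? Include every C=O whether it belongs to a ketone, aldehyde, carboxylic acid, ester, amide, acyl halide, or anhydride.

7

CH(COBr): acyl halide, 1 C=O (running total 1).
CH(COCH3): ketone, 1 C=O (running total 2).
CH(COOCH3): ester, 1 C=O (running total 3).
CH2COOCH2: ester, 1 C=O (running total 4).
CH(CONH2): amide, 1 C=O (running total 5).
CH2COOCH2: ester, 1 C=O (running total 6).
CH2CONHCH2: amide, 1 C=O (running total 7).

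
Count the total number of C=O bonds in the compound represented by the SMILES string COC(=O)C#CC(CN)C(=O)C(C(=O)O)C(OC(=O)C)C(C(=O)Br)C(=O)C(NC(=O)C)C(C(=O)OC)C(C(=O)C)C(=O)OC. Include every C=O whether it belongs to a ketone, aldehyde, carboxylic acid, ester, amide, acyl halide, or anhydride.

10

CH3OOC: ester, 1 C=O (running total 1).
CO: ketone, 1 C=O (running total 2).
CH(COOH): carboxylic acid, 1 C=O (running total 3).
CH(OCOCH3): ester, 1 C=O (running total 4).
CH(COBr): acyl halide, 1 C=O (running total 5).
CO: ketone, 1 C=O (running total 6).
CH(NHCOCH3): amide, 1 C=O (running total 7).
CH(COOCH3): ester, 1 C=O (running total 8).
CH(COCH3): ketone, 1 C=O (running total 9).
COOCH3: ester, 1 C=O (running total 10).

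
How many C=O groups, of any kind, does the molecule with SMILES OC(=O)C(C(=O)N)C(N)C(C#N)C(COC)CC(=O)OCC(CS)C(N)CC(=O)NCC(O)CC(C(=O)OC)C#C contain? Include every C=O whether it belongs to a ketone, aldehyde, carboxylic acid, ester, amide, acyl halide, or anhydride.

HOOC: carboxylic acid, 1 C=O (running total 1).
CH(CONH2): amide, 1 C=O (running total 2).
CH2COOCH2: ester, 1 C=O (running total 3).
CH2CONHCH2: amide, 1 C=O (running total 4).
CH(COOCH3): ester, 1 C=O (running total 5).

5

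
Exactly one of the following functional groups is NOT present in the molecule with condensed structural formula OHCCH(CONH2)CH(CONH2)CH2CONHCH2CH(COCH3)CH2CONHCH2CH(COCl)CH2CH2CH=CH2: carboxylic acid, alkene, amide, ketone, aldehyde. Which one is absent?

carboxylic acid

amide: present (CH(CONH2) — pendant –CONH2: carbonyl C bonded to C and N → amide).
ketone: present (CH(COCH3) — pendant –COCH3: carbonyl C bonded to two carbons → ketone).
alkene: present (CH=CH2 — C=C double bond → alkene).
aldehyde: present (OHC — terminal –CHO: carbonyl C bonded to H and C → aldehyde).
carboxylic acid: absent. In each of CH(CONH2) and CH2CONHCH2, the carbonyl is bonded to nitrogen, not to –OH; that is an amide.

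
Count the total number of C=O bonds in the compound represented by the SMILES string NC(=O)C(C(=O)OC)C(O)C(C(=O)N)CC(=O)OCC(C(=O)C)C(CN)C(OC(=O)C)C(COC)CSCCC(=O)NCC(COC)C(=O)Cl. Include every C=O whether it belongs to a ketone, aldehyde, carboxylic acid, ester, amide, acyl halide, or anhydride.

H2NCO: amide, 1 C=O (running total 1).
CH(COOCH3): ester, 1 C=O (running total 2).
CH(CONH2): amide, 1 C=O (running total 3).
CH2COOCH2: ester, 1 C=O (running total 4).
CH(COCH3): ketone, 1 C=O (running total 5).
CH(OCOCH3): ester, 1 C=O (running total 6).
CH2CONHCH2: amide, 1 C=O (running total 7).
COCl: acyl halide, 1 C=O (running total 8).

8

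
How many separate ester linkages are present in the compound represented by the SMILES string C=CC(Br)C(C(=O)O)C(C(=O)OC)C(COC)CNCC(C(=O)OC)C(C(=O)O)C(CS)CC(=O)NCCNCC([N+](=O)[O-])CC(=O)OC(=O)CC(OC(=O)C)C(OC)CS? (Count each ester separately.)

3

Taking each segment in turn:
  CH2=CH: C=C double bond → alkene.
  CH(Br): halogen on an sp³ carbon → alkyl halide.
  CH(COOH): pendant –COOH: carbonyl C bonded to C and –OH → carboxylic acid.
  CH(COOCH3): pendant –COOCH3: carbonyl C bonded to C and –OCH3 → ester.
  CH(CH2OCH3): pendant –CH2OCH3: C–O–C linkage → ether.
  CH2NHCH2: C–N–C with sp³ carbons and no adjacent C=O → amine (secondary).
  CH(COOCH3): pendant –COOCH3: carbonyl C bonded to C and –OCH3 → ester.
  CH(COOH): pendant –COOH: carbonyl C bonded to C and –OH → carboxylic acid.
  CH(CH2SH): pendant –CH2SH → thiol.
  CH2CONHCH2: –C(=O)–N– linkage → amide (the N is not an amine).
  CH2NHCH2: C–N–C with sp³ carbons and no adjacent C=O → amine (secondary).
  CH(NO2): –NO2 on an sp³ carbon → nitro (the N=O is not a carbonyl).
  CH2CO-O-COCH2: two acyl groups sharing one oxygen, –C(=O)–O–C(=O)– → anhydride.
  CH(OCOCH3): pendant –OC(=O)CH3: an acyloxy group → ester.
  CH(OCH3): pendant –OCH3: C–O–C with sp³ C, no adjacent C=O → ether.
  CH2SH: –SH on an sp³ carbon → thiol.
Ester appears at: CH(COOCH3), CH(COOCH3), CH(OCOCH3) → 3.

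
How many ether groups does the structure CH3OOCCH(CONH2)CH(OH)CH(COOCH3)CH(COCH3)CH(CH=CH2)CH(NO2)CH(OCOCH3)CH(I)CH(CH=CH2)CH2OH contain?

0

Taking each segment in turn:
  CH3OOC: CH3O–C(=O)–: carbonyl C bonded to C and to –OCH3 → ester (not ketone + ether).
  CH(CONH2): pendant –CONH2: carbonyl C bonded to C and N → amide.
  CH(OH): –OH on an sp³ carbon → alcohol (secondary).
  CH(COOCH3): pendant –COOCH3: carbonyl C bonded to C and –OCH3 → ester.
  CH(COCH3): pendant –COCH3: carbonyl C bonded to two carbons → ketone.
  CH(CH=CH2): pendant –CH=CH2: C=C double bond → alkene.
  CH(NO2): –NO2 on an sp³ carbon → nitro (the N=O is not a carbonyl).
  CH(OCOCH3): pendant –OC(=O)CH3: an acyloxy group → ester.
  CH(I): halogen on an sp³ carbon → alkyl halide.
  CH(CH=CH2): pendant –CH=CH2: C=C double bond → alkene.
  CH2OH: –OH on an sp³ carbon → alcohol.
No segment is a ether: CH3OOC is ester, not ether; CH(OH) is alcohol, not ether; CH(COOCH3) is ester, not ether. → 0.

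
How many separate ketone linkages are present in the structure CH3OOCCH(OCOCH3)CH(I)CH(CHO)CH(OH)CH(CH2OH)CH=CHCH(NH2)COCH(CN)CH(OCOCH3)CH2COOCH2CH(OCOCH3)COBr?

Taking each segment in turn:
  CH3OOC: CH3O–C(=O)–: carbonyl C bonded to C and to –OCH3 → ester (not ketone + ether).
  CH(OCOCH3): pendant –OC(=O)CH3: an acyloxy group → ester.
  CH(I): halogen on an sp³ carbon → alkyl halide.
  CH(CHO): pendant –CHO: carbonyl C bonded to C and H → aldehyde.
  CH(OH): –OH on an sp³ carbon → alcohol (secondary).
  CH(CH2OH): pendant –CH2OH on an sp³ backbone C → alcohol.
  CH=CH: C=C double bond → alkene.
  CH(NH2): –NH2 on an sp³ carbon with no adjacent C=O → amine.
  CO: –C(=O)– with carbon on both sides → ketone.
  CH(CN): pendant –C≡N: nitrile.
  CH(OCOCH3): pendant –OC(=O)CH3: an acyloxy group → ester.
  CH2COOCH2: –C(=O)–O–C with C on the carbonyl side → ester.
  CH(OCOCH3): pendant –OC(=O)CH3: an acyloxy group → ester.
  COBr: –C(=O)Br: carbonyl C bonded to C and to a halogen → acyl halide (not alkyl halide).
Ketone appears at: CO → 1.

1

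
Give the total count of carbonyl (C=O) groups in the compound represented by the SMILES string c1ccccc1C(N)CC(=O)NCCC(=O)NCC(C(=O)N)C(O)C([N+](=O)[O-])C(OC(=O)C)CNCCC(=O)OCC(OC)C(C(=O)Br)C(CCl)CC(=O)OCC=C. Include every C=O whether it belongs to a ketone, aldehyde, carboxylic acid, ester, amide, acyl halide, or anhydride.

CH2CONHCH2: amide, 1 C=O (running total 1).
CH2CONHCH2: amide, 1 C=O (running total 2).
CH(CONH2): amide, 1 C=O (running total 3).
CH(OCOCH3): ester, 1 C=O (running total 4).
CH2COOCH2: ester, 1 C=O (running total 5).
CH(COBr): acyl halide, 1 C=O (running total 6).
CH2COOCH2: ester, 1 C=O (running total 7).

7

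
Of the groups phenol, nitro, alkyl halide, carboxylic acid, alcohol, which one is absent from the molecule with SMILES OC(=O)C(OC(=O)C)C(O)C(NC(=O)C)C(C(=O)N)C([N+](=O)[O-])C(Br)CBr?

phenol

carboxylic acid: present (HOOC — –COOH: carbonyl C bonded to –OH and C → carboxylic acid (the –OH is not a separate alcohol)).
alkyl halide: present (CH(Br) — halogen on an sp³ carbon → alkyl halide).
nitro: present (CH(NO2) — –NO2 on an sp³ carbon → nitro (the N=O is not a carbonyl)).
alcohol: present (CH(OH) — –OH on an sp³ carbon → alcohol (secondary)).
phenol: absent. In CH(OH), the –OH is on an sp³ carbon, not on an aromatic ring, so it is an alcohol.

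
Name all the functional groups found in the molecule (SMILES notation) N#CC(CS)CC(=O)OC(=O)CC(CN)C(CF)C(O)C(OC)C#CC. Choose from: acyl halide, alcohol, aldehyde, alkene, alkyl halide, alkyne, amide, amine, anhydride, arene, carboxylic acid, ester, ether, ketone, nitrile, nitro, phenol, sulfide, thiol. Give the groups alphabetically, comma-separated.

Working along the chain:
  N≡C: N≡C–: carbon triple-bonded to nitrogen → nitrile.
  CH(CH2SH): pendant –CH2SH → thiol.
  CH2CO-O-COCH2: two acyl groups sharing one oxygen, –C(=O)–O–C(=O)– → anhydride.
  CH(CH2NH2): pendant –CH2NH2: N on sp³ C, no adjacent C=O → amine.
  CH(CH2F): pendant –CH2X: halogen on sp³ carbon → alkyl halide.
  CH(OH): –OH on an sp³ carbon → alcohol (secondary).
  CH(OCH3): pendant –OCH3: C–O–C with sp³ C, no adjacent C=O → ether.
  C≡C: C≡C triple bond → alkyne.

alcohol, alkyl halide, alkyne, amine, anhydride, ether, nitrile, thiol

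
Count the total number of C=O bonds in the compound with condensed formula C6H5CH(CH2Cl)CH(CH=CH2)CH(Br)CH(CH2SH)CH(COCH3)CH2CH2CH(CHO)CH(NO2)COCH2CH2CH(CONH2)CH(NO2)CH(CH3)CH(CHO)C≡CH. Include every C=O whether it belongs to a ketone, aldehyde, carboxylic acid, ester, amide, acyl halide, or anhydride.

5

CH(COCH3): ketone, 1 C=O (running total 1).
CH(CHO): aldehyde, 1 C=O (running total 2).
CO: ketone, 1 C=O (running total 3).
CH(CONH2): amide, 1 C=O (running total 4).
CH(CHO): aldehyde, 1 C=O (running total 5).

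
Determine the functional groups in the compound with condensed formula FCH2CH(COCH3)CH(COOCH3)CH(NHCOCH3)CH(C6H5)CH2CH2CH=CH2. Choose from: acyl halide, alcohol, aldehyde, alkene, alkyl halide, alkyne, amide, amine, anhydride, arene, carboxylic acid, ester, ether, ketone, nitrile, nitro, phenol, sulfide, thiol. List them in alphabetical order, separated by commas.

alkene, alkyl halide, amide, arene, ester, ketone

Reading the structure from left to right:
  FCH2: halogen on an sp³ carbon → alkyl halide.
  CH(COCH3): pendant –COCH3: carbonyl C bonded to two carbons → ketone.
  CH(COOCH3): pendant –COOCH3: carbonyl C bonded to C and –OCH3 → ester.
  CH(NHCOCH3): pendant –NHC(=O)CH3: N bonded to a carbonyl → amide (not amine).
  CH(C6H5): pendant –C6H5: benzene ring → arene.
  CH=CH2: C=C double bond → alkene.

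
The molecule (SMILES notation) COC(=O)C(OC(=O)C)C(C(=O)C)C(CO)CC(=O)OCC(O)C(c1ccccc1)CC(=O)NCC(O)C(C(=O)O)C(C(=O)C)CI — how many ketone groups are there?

2

Taking each segment in turn:
  CH3OOC: CH3O–C(=O)–: carbonyl C bonded to C and to –OCH3 → ester (not ketone + ether).
  CH(OCOCH3): pendant –OC(=O)CH3: an acyloxy group → ester.
  CH(COCH3): pendant –COCH3: carbonyl C bonded to two carbons → ketone.
  CH(CH2OH): pendant –CH2OH on an sp³ backbone C → alcohol.
  CH2COOCH2: –C(=O)–O–C with C on the carbonyl side → ester.
  CH(OH): –OH on an sp³ carbon → alcohol (secondary).
  CH(C6H5): pendant –C6H5: benzene ring → arene.
  CH2CONHCH2: –C(=O)–N– linkage → amide (the N is not an amine).
  CH(OH): –OH on an sp³ carbon → alcohol (secondary).
  CH(COOH): pendant –COOH: carbonyl C bonded to C and –OH → carboxylic acid.
  CH(COCH3): pendant –COCH3: carbonyl C bonded to two carbons → ketone.
  CH2I: halogen on an sp³ carbon → alkyl halide.
Ketone appears at: CH(COCH3), CH(COCH3) → 2.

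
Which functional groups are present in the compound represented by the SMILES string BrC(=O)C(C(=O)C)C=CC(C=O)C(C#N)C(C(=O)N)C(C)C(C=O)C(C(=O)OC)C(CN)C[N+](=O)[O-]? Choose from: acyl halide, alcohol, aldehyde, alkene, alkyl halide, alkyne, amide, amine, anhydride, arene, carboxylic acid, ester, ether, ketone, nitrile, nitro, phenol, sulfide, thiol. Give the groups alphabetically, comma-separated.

Reading the structure from left to right:
  BrCO: –C(=O)Br: carbonyl C bonded to C and to a halogen → acyl halide (not alkyl halide).
  CH(COCH3): pendant –COCH3: carbonyl C bonded to two carbons → ketone.
  CH=CH: C=C double bond → alkene.
  CH(CHO): pendant –CHO: carbonyl C bonded to C and H → aldehyde.
  CH(CN): pendant –C≡N: nitrile.
  CH(CONH2): pendant –CONH2: carbonyl C bonded to C and N → amide.
  CH(CHO): pendant –CHO: carbonyl C bonded to C and H → aldehyde.
  CH(COOCH3): pendant –COOCH3: carbonyl C bonded to C and –OCH3 → ester.
  CH(CH2NH2): pendant –CH2NH2: N on sp³ C, no adjacent C=O → amine.
  CH2NO2: –NO2 on carbon → nitro group.

acyl halide, aldehyde, alkene, amide, amine, ester, ketone, nitrile, nitro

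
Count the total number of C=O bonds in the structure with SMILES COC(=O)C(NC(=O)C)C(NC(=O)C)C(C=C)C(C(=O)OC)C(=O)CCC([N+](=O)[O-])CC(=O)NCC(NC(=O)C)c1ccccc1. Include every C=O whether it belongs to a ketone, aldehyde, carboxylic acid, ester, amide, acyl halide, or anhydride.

CH3OOC: ester, 1 C=O (running total 1).
CH(NHCOCH3): amide, 1 C=O (running total 2).
CH(NHCOCH3): amide, 1 C=O (running total 3).
CH(COOCH3): ester, 1 C=O (running total 4).
CO: ketone, 1 C=O (running total 5).
CH2CONHCH2: amide, 1 C=O (running total 6).
CH(NHCOCH3): amide, 1 C=O (running total 7).

7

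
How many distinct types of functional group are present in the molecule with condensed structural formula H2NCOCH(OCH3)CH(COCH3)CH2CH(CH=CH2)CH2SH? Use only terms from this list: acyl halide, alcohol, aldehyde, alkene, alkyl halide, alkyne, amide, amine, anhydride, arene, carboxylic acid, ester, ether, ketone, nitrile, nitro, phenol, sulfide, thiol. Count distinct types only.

5

–C(=O)NH2: carbonyl C bonded to C and to N → amide (the N is not a separate amine).
pendant –OCH3: C–O–C with sp³ C, no adjacent C=O → ether.
pendant –COCH3: carbonyl C bonded to two carbons → ketone.
pendant –CH=CH2: C=C double bond → alkene.
–SH on an sp³ carbon → thiol.
Distinct types present: alkene, amide, ether, ketone, thiol.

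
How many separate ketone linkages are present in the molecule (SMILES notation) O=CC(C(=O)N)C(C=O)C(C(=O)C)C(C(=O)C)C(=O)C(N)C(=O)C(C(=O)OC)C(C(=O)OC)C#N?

terminal –CHO: carbonyl C bonded to H and C → aldehyde.
pendant –CONH2: carbonyl C bonded to C and N → amide.
pendant –CHO: carbonyl C bonded to C and H → aldehyde.
pendant –COCH3: carbonyl C bonded to two carbons → ketone.
pendant –COCH3: carbonyl C bonded to two carbons → ketone.
–C(=O)– with carbon on both sides → ketone.
–NH2 on an sp³ carbon with no adjacent C=O → amine.
–C(=O)– with carbon on both sides → ketone.
pendant –COOCH3: carbonyl C bonded to C and –OCH3 → ester.
pendant –COOCH3: carbonyl C bonded to C and –OCH3 → ester.
–C≡N: carbon triple-bonded to nitrogen → nitrile.
Ketone appears at: CH(COCH3), CH(COCH3), CO, CO → 4.

4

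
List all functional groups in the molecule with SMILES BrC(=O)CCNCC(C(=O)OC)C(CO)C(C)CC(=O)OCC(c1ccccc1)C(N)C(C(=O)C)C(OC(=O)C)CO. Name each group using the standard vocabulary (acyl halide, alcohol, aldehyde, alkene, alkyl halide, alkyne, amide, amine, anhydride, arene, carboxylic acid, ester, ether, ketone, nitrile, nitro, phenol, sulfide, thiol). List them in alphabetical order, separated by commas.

Reading the structure from left to right:
  BrCO: –C(=O)Br: carbonyl C bonded to C and to a halogen → acyl halide (not alkyl halide).
  CH2NHCH2: C–N–C with sp³ carbons and no adjacent C=O → amine (secondary).
  CH(COOCH3): pendant –COOCH3: carbonyl C bonded to C and –OCH3 → ester.
  CH(CH2OH): pendant –CH2OH on an sp³ backbone C → alcohol.
  CH2COOCH2: –C(=O)–O–C with C on the carbonyl side → ester.
  CH(C6H5): pendant –C6H5: benzene ring → arene.
  CH(NH2): –NH2 on an sp³ carbon with no adjacent C=O → amine.
  CH(COCH3): pendant –COCH3: carbonyl C bonded to two carbons → ketone.
  CH(OCOCH3): pendant –OC(=O)CH3: an acyloxy group → ester.
  CH2OH: –OH on an sp³ carbon → alcohol.

acyl halide, alcohol, amine, arene, ester, ketone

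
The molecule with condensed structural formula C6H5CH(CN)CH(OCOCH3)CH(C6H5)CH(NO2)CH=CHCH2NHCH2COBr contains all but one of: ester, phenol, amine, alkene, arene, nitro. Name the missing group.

phenol

arene: present (C6H5 — C6H5– phenyl ring → arene).
amine: present (CH2NHCH2 — C–N–C with sp³ carbons and no adjacent C=O → amine (secondary)).
nitro: present (CH(NO2) — –NO2 on an sp³ carbon → nitro (the N=O is not a carbonyl)).
alkene: present (CH=CH — C=C double bond → alkene).
ester: present (CH(OCOCH3) — pendant –OC(=O)CH3: an acyloxy group → ester).
phenol: no segment matches this pattern.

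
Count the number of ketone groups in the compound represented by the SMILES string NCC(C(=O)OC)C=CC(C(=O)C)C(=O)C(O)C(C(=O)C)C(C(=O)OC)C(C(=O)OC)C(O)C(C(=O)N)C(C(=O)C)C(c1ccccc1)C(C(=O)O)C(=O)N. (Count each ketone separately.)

4

Working along the chain:
  H2NCH2: –NH2 on an sp³ carbon with no adjacent C=O → amine.
  CH(COOCH3): pendant –COOCH3: carbonyl C bonded to C and –OCH3 → ester.
  CH=CH: C=C double bond → alkene.
  CH(COCH3): pendant –COCH3: carbonyl C bonded to two carbons → ketone.
  CO: –C(=O)– with carbon on both sides → ketone.
  CH(OH): –OH on an sp³ carbon → alcohol (secondary).
  CH(COCH3): pendant –COCH3: carbonyl C bonded to two carbons → ketone.
  CH(COOCH3): pendant –COOCH3: carbonyl C bonded to C and –OCH3 → ester.
  CH(COOCH3): pendant –COOCH3: carbonyl C bonded to C and –OCH3 → ester.
  CH(OH): –OH on an sp³ carbon → alcohol (secondary).
  CH(CONH2): pendant –CONH2: carbonyl C bonded to C and N → amide.
  CH(COCH3): pendant –COCH3: carbonyl C bonded to two carbons → ketone.
  CH(C6H5): pendant –C6H5: benzene ring → arene.
  CH(COOH): pendant –COOH: carbonyl C bonded to C and –OH → carboxylic acid.
  CONH2: –C(=O)NH2: carbonyl C bonded to C and to N → amide (the N is not a separate amine).
Ketone appears at: CH(COCH3), CO, CH(COCH3), CH(COCH3) → 4.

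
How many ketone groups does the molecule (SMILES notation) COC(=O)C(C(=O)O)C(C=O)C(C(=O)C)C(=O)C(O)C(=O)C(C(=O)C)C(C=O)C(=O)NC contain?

Reading the structure from left to right:
  CH3OOC: CH3O–C(=O)–: carbonyl C bonded to C and to –OCH3 → ester (not ketone + ether).
  CH(COOH): pendant –COOH: carbonyl C bonded to C and –OH → carboxylic acid.
  CH(CHO): pendant –CHO: carbonyl C bonded to C and H → aldehyde.
  CH(COCH3): pendant –COCH3: carbonyl C bonded to two carbons → ketone.
  CO: –C(=O)– with carbon on both sides → ketone.
  CH(OH): –OH on an sp³ carbon → alcohol (secondary).
  CO: –C(=O)– with carbon on both sides → ketone.
  CH(COCH3): pendant –COCH3: carbonyl C bonded to two carbons → ketone.
  CH(CHO): pendant –CHO: carbonyl C bonded to C and H → aldehyde.
  CONHCH3: –C(=O)NHCH3: carbonyl C bonded to C and to N → amide (the N is not an amine).
Ketone appears at: CH(COCH3), CO, CO, CH(COCH3) → 4.

4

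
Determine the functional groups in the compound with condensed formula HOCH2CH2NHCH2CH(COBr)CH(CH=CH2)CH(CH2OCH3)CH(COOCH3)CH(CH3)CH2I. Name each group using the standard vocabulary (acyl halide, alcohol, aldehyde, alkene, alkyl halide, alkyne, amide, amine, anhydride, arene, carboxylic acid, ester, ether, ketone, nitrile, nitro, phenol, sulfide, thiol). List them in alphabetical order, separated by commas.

acyl halide, alcohol, alkene, alkyl halide, amine, ester, ether

Reading the structure from left to right:
  HOCH2: HO– on an sp³ carbon → alcohol.
  CH2NHCH2: C–N–C with sp³ carbons and no adjacent C=O → amine (secondary).
  CH(COBr): pendant –C(=O)X: carbonyl C bonded to C and halogen → acyl halide.
  CH(CH=CH2): pendant –CH=CH2: C=C double bond → alkene.
  CH(CH2OCH3): pendant –CH2OCH3: C–O–C linkage → ether.
  CH(COOCH3): pendant –COOCH3: carbonyl C bonded to C and –OCH3 → ester.
  CH2I: halogen on an sp³ carbon → alkyl halide.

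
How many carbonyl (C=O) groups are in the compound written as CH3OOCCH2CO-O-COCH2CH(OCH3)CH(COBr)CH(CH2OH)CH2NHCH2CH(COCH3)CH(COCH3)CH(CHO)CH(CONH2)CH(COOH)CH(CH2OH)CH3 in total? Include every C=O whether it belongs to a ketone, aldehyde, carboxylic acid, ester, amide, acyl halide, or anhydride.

CH3OOC: ester, 1 C=O (running total 1).
CH2CO-O-COCH2: anhydride, 2 C=O (running total 3).
CH(COBr): acyl halide, 1 C=O (running total 4).
CH(COCH3): ketone, 1 C=O (running total 5).
CH(COCH3): ketone, 1 C=O (running total 6).
CH(CHO): aldehyde, 1 C=O (running total 7).
CH(CONH2): amide, 1 C=O (running total 8).
CH(COOH): carboxylic acid, 1 C=O (running total 9).

9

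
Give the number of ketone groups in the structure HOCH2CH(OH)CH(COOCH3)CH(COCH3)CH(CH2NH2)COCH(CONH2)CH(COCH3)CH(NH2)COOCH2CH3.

HO– on an sp³ carbon → alcohol.
–OH on an sp³ carbon → alcohol (secondary).
pendant –COOCH3: carbonyl C bonded to C and –OCH3 → ester.
pendant –COCH3: carbonyl C bonded to two carbons → ketone.
pendant –CH2NH2: N on sp³ C, no adjacent C=O → amine.
–C(=O)– with carbon on both sides → ketone.
pendant –CONH2: carbonyl C bonded to C and N → amide.
pendant –COCH3: carbonyl C bonded to two carbons → ketone.
–NH2 on an sp³ carbon with no adjacent C=O → amine.
–C(=O)OCH2CH3: carbonyl C bonded to C and to –OEt → ester.
Ketone appears at: CH(COCH3), CO, CH(COCH3) → 3.

3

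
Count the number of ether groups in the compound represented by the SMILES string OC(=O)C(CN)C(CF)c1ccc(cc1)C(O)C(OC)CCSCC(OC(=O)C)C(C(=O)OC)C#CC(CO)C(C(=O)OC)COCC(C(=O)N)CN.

2

Reading the structure from left to right:
  HOOC: –COOH: carbonyl C bonded to –OH and C → carboxylic acid (the –OH is not a separate alcohol).
  CH(CH2NH2): pendant –CH2NH2: N on sp³ C, no adjacent C=O → amine.
  CH(CH2F): pendant –CH2X: halogen on sp³ carbon → alkyl halide.
  C6H4: para-disubstituted benzene ring → arene.
  CH(OH): –OH on an sp³ carbon → alcohol (secondary).
  CH(OCH3): pendant –OCH3: C–O–C with sp³ C, no adjacent C=O → ether.
  CH2SCH2: C–S–C linkage → sulfide (thioether).
  CH(OCOCH3): pendant –OC(=O)CH3: an acyloxy group → ester.
  CH(COOCH3): pendant –COOCH3: carbonyl C bonded to C and –OCH3 → ester.
  C≡C: C≡C triple bond → alkyne.
  CH(CH2OH): pendant –CH2OH on an sp³ backbone C → alcohol.
  CH(COOCH3): pendant –COOCH3: carbonyl C bonded to C and –OCH3 → ester.
  CH2OCH2: C–O–C with sp³ carbons on both sides and no adjacent C=O → ether.
  CH(CONH2): pendant –CONH2: carbonyl C bonded to C and N → amide.
  CH2NH2: –NH2 on an sp³ carbon with no adjacent C=O → amine.
Ether appears at: CH(OCH3), CH2OCH2 → 2.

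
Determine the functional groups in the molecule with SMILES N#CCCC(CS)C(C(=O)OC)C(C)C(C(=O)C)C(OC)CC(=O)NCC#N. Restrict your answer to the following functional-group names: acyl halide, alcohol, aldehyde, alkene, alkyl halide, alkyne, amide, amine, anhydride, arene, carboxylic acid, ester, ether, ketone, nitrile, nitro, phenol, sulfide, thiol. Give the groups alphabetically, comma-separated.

Working along the chain:
  N≡C: N≡C–: carbon triple-bonded to nitrogen → nitrile.
  CH(CH2SH): pendant –CH2SH → thiol.
  CH(COOCH3): pendant –COOCH3: carbonyl C bonded to C and –OCH3 → ester.
  CH(COCH3): pendant –COCH3: carbonyl C bonded to two carbons → ketone.
  CH(OCH3): pendant –OCH3: C–O–C with sp³ C, no adjacent C=O → ether.
  CH2CONHCH2: –C(=O)–N– linkage → amide (the N is not an amine).
  CN: –C≡N: carbon triple-bonded to nitrogen → nitrile.

amide, ester, ether, ketone, nitrile, thiol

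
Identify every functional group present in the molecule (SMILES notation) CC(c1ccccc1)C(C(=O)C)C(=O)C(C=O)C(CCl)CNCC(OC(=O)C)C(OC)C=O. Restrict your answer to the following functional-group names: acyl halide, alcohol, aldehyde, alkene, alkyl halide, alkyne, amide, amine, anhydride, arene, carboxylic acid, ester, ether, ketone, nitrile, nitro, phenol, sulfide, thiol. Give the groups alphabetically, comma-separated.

aldehyde, alkyl halide, amine, arene, ester, ether, ketone

Reading the structure from left to right:
  CH(C6H5): pendant –C6H5: benzene ring → arene.
  CH(COCH3): pendant –COCH3: carbonyl C bonded to two carbons → ketone.
  CO: –C(=O)– with carbon on both sides → ketone.
  CH(CHO): pendant –CHO: carbonyl C bonded to C and H → aldehyde.
  CH(CH2Cl): pendant –CH2X: halogen on sp³ carbon → alkyl halide.
  CH2NHCH2: C–N–C with sp³ carbons and no adjacent C=O → amine (secondary).
  CH(OCOCH3): pendant –OC(=O)CH3: an acyloxy group → ester.
  CH(OCH3): pendant –OCH3: C–O–C with sp³ C, no adjacent C=O → ether.
  CHO: terminal –CHO: carbonyl C bonded to H and C → aldehyde.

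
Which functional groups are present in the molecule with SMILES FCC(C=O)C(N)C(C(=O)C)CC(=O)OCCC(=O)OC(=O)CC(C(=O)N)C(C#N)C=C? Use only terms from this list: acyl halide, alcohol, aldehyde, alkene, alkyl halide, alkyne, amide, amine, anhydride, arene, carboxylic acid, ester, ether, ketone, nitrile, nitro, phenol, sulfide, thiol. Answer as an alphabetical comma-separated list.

Reading the structure from left to right:
  FCH2: halogen on an sp³ carbon → alkyl halide.
  CH(CHO): pendant –CHO: carbonyl C bonded to C and H → aldehyde.
  CH(NH2): –NH2 on an sp³ carbon with no adjacent C=O → amine.
  CH(COCH3): pendant –COCH3: carbonyl C bonded to two carbons → ketone.
  CH2COOCH2: –C(=O)–O–C with C on the carbonyl side → ester.
  CH2CO-O-COCH2: two acyl groups sharing one oxygen, –C(=O)–O–C(=O)– → anhydride.
  CH(CONH2): pendant –CONH2: carbonyl C bonded to C and N → amide.
  CH(CN): pendant –C≡N: nitrile.
  CH=CH2: C=C double bond → alkene.

aldehyde, alkene, alkyl halide, amide, amine, anhydride, ester, ketone, nitrile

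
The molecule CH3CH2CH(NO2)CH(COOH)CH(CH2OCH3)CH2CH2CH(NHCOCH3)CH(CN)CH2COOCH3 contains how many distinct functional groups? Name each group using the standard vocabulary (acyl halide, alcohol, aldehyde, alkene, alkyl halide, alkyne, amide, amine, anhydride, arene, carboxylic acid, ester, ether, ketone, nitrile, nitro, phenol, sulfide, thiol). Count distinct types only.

6

Working along the chain:
  CH(NO2): –NO2 on an sp³ carbon → nitro (the N=O is not a carbonyl).
  CH(COOH): pendant –COOH: carbonyl C bonded to C and –OH → carboxylic acid.
  CH(CH2OCH3): pendant –CH2OCH3: C–O–C linkage → ether.
  CH(NHCOCH3): pendant –NHC(=O)CH3: N bonded to a carbonyl → amide (not amine).
  CH(CN): pendant –C≡N: nitrile.
  COOCH3: –C(=O)OCH3: carbonyl C bonded to C and to –OCH3 → ester (not ketone + ether).
Distinct types present: amide, carboxylic acid, ester, ether, nitrile, nitro.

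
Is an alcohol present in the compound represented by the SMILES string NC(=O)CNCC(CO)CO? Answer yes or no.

Working along the chain:
  H2NCO: –C(=O)NH2: carbonyl C bonded to C and to N → amide (the N is not a separate amine).
  CH2NHCH2: C–N–C with sp³ carbons and no adjacent C=O → amine (secondary).
  CH(CH2OH): pendant –CH2OH on an sp³ backbone C → alcohol.
  CH2OH: –OH on an sp³ carbon → alcohol.
The CH(CH2OH) segment supplies the alcohol: pendant –CH2OH on an sp³ backbone C → alcohol.

yes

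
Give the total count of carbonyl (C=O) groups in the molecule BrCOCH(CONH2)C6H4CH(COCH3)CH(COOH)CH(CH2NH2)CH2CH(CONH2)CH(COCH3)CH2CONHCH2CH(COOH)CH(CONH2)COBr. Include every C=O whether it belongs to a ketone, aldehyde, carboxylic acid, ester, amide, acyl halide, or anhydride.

10

BrCO: acyl halide, 1 C=O (running total 1).
CH(CONH2): amide, 1 C=O (running total 2).
CH(COCH3): ketone, 1 C=O (running total 3).
CH(COOH): carboxylic acid, 1 C=O (running total 4).
CH(CONH2): amide, 1 C=O (running total 5).
CH(COCH3): ketone, 1 C=O (running total 6).
CH2CONHCH2: amide, 1 C=O (running total 7).
CH(COOH): carboxylic acid, 1 C=O (running total 8).
CH(CONH2): amide, 1 C=O (running total 9).
COBr: acyl halide, 1 C=O (running total 10).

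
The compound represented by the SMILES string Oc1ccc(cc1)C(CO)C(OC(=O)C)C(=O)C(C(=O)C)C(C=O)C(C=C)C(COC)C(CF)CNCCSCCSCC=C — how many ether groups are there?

–OH attached directly to an aromatic ring → phenol (not alcohol); the ring itself is an arene.
pendant –CH2OH on an sp³ backbone C → alcohol.
pendant –OC(=O)CH3: an acyloxy group → ester.
–C(=O)– with carbon on both sides → ketone.
pendant –COCH3: carbonyl C bonded to two carbons → ketone.
pendant –CHO: carbonyl C bonded to C and H → aldehyde.
pendant –CH=CH2: C=C double bond → alkene.
pendant –CH2OCH3: C–O–C linkage → ether.
pendant –CH2X: halogen on sp³ carbon → alkyl halide.
C–N–C with sp³ carbons and no adjacent C=O → amine (secondary).
C–S–C linkage → sulfide (thioether).
C–S–C linkage → sulfide (thioether).
C=C double bond → alkene.
Ether appears at: CH(CH2OCH3) → 1.

1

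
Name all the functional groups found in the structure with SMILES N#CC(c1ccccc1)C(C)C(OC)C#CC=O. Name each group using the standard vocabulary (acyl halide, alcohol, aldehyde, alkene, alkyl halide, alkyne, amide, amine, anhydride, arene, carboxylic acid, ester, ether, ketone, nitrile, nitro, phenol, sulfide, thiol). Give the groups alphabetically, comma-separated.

aldehyde, alkyne, arene, ether, nitrile

Working along the chain:
  N≡C: N≡C–: carbon triple-bonded to nitrogen → nitrile.
  CH(C6H5): pendant –C6H5: benzene ring → arene.
  CH(OCH3): pendant –OCH3: C–O–C with sp³ C, no adjacent C=O → ether.
  C≡C: C≡C triple bond → alkyne.
  CHO: terminal –CHO: carbonyl C bonded to H and C → aldehyde.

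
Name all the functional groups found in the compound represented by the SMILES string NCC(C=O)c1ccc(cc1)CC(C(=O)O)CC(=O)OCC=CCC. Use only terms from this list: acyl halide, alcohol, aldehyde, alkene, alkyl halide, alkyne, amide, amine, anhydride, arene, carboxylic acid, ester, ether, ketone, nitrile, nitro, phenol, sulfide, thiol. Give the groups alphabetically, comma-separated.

–NH2 on an sp³ carbon with no adjacent C=O → amine.
pendant –CHO: carbonyl C bonded to C and H → aldehyde.
para-disubstituted benzene ring → arene.
pendant –COOH: carbonyl C bonded to C and –OH → carboxylic acid.
–C(=O)–O–C with C on the carbonyl side → ester.
C=C double bond → alkene.

aldehyde, alkene, amine, arene, carboxylic acid, ester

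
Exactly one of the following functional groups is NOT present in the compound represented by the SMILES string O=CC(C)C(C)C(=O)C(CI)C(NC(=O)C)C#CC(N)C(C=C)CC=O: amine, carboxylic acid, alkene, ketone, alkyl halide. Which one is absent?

carboxylic acid

alkyl halide: present (CH(CH2I) — pendant –CH2X: halogen on sp³ carbon → alkyl halide).
alkene: present (CH(CH=CH2) — pendant –CH=CH2: C=C double bond → alkene).
ketone: present (CO — –C(=O)– with carbon on both sides → ketone).
amine: present (CH(NH2) — –NH2 on an sp³ carbon with no adjacent C=O → amine).
carboxylic acid: absent. In CH(NHCOCH3), the carbonyl is bonded to nitrogen, not to –OH; that is an amide.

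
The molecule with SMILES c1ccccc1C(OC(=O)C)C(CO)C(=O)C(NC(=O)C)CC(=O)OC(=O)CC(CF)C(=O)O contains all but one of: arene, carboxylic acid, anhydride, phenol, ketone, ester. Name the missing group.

phenol

anhydride: present (CH2CO-O-COCH2 — two acyl groups sharing one oxygen, –C(=O)–O–C(=O)– → anhydride).
ketone: present (CO — –C(=O)– with carbon on both sides → ketone).
ester: present (CH(OCOCH3) — pendant –OC(=O)CH3: an acyloxy group → ester).
carboxylic acid: present (COOH — –COOH: carbonyl C bonded to –OH and C → carboxylic acid (the –OH is not a separate alcohol)).
arene: present (C6H5 — C6H5– phenyl ring → arene).
phenol: absent. In CH(CH2OH), the –OH is on an sp³ carbon, not on an aromatic ring, so it is an alcohol.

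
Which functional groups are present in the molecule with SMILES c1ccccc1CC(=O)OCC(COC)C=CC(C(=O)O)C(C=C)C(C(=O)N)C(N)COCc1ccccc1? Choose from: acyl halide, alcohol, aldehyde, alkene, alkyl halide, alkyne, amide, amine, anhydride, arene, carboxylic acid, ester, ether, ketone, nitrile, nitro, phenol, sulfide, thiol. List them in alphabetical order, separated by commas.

alkene, amide, amine, arene, carboxylic acid, ester, ether

Working along the chain:
  C6H5: C6H5– phenyl ring → arene.
  CH2COOCH2: –C(=O)–O–C with C on the carbonyl side → ester.
  CH(CH2OCH3): pendant –CH2OCH3: C–O–C linkage → ether.
  CH=CH: C=C double bond → alkene.
  CH(COOH): pendant –COOH: carbonyl C bonded to C and –OH → carboxylic acid.
  CH(CH=CH2): pendant –CH=CH2: C=C double bond → alkene.
  CH(CONH2): pendant –CONH2: carbonyl C bonded to C and N → amide.
  CH(NH2): –NH2 on an sp³ carbon with no adjacent C=O → amine.
  CH2OCH2: C–O–C with sp³ carbons on both sides and no adjacent C=O → ether.
  C6H5: –C6H5 phenyl ring → arene.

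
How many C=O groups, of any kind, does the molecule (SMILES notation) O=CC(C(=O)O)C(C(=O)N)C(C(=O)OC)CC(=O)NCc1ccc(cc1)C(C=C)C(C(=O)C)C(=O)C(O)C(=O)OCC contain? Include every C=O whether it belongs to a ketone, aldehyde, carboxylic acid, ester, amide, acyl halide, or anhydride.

OHC: aldehyde, 1 C=O (running total 1).
CH(COOH): carboxylic acid, 1 C=O (running total 2).
CH(CONH2): amide, 1 C=O (running total 3).
CH(COOCH3): ester, 1 C=O (running total 4).
CH2CONHCH2: amide, 1 C=O (running total 5).
CH(COCH3): ketone, 1 C=O (running total 6).
CO: ketone, 1 C=O (running total 7).
COOCH2CH3: ester, 1 C=O (running total 8).

8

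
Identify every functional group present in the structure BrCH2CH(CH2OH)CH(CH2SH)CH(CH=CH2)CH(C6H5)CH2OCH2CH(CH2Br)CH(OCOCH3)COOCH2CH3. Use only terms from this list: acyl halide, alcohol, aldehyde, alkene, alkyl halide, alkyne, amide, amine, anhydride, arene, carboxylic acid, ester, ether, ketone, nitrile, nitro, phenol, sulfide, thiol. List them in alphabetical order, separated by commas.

halogen on an sp³ carbon → alkyl halide.
pendant –CH2OH on an sp³ backbone C → alcohol.
pendant –CH2SH → thiol.
pendant –CH=CH2: C=C double bond → alkene.
pendant –C6H5: benzene ring → arene.
C–O–C with sp³ carbons on both sides and no adjacent C=O → ether.
pendant –CH2X: halogen on sp³ carbon → alkyl halide.
pendant –OC(=O)CH3: an acyloxy group → ester.
–C(=O)OCH2CH3: carbonyl C bonded to C and to –OEt → ester.

alcohol, alkene, alkyl halide, arene, ester, ether, thiol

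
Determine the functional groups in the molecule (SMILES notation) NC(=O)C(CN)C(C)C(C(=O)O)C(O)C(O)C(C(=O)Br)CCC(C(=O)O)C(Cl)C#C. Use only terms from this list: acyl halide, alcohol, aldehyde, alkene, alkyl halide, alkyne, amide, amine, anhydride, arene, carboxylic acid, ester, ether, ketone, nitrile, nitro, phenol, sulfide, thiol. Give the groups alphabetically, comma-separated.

Taking each segment in turn:
  H2NCO: –C(=O)NH2: carbonyl C bonded to C and to N → amide (the N is not a separate amine).
  CH(CH2NH2): pendant –CH2NH2: N on sp³ C, no adjacent C=O → amine.
  CH(COOH): pendant –COOH: carbonyl C bonded to C and –OH → carboxylic acid.
  CH(OH): –OH on an sp³ carbon → alcohol (secondary).
  CH(OH): –OH on an sp³ carbon → alcohol (secondary).
  CH(COBr): pendant –C(=O)X: carbonyl C bonded to C and halogen → acyl halide.
  CH(COOH): pendant –COOH: carbonyl C bonded to C and –OH → carboxylic acid.
  CH(Cl): halogen on an sp³ carbon → alkyl halide.
  C≡CH: C≡C triple bond → alkyne.

acyl halide, alcohol, alkyl halide, alkyne, amide, amine, carboxylic acid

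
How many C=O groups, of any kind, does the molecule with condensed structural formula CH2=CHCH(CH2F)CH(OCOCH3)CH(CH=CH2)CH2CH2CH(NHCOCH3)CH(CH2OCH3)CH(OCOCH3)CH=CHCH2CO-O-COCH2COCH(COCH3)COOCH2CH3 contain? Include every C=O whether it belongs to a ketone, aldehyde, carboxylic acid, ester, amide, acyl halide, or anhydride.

CH(OCOCH3): ester, 1 C=O (running total 1).
CH(NHCOCH3): amide, 1 C=O (running total 2).
CH(OCOCH3): ester, 1 C=O (running total 3).
CH2CO-O-COCH2: anhydride, 2 C=O (running total 5).
CO: ketone, 1 C=O (running total 6).
CH(COCH3): ketone, 1 C=O (running total 7).
COOCH2CH3: ester, 1 C=O (running total 8).

8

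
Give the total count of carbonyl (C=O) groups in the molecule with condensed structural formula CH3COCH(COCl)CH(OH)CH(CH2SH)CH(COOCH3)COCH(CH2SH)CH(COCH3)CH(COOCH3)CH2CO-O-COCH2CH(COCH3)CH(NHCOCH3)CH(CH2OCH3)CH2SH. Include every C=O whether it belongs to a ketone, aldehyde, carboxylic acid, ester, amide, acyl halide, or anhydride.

CO: ketone, 1 C=O (running total 1).
CH(COCl): acyl halide, 1 C=O (running total 2).
CH(COOCH3): ester, 1 C=O (running total 3).
CO: ketone, 1 C=O (running total 4).
CH(COCH3): ketone, 1 C=O (running total 5).
CH(COOCH3): ester, 1 C=O (running total 6).
CH2CO-O-COCH2: anhydride, 2 C=O (running total 8).
CH(COCH3): ketone, 1 C=O (running total 9).
CH(NHCOCH3): amide, 1 C=O (running total 10).

10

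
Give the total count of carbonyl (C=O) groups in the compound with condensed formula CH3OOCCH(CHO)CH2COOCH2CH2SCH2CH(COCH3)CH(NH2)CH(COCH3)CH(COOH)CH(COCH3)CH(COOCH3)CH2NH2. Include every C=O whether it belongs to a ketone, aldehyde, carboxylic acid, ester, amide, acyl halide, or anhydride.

8

CH3OOC: ester, 1 C=O (running total 1).
CH(CHO): aldehyde, 1 C=O (running total 2).
CH2COOCH2: ester, 1 C=O (running total 3).
CH(COCH3): ketone, 1 C=O (running total 4).
CH(COCH3): ketone, 1 C=O (running total 5).
CH(COOH): carboxylic acid, 1 C=O (running total 6).
CH(COCH3): ketone, 1 C=O (running total 7).
CH(COOCH3): ester, 1 C=O (running total 8).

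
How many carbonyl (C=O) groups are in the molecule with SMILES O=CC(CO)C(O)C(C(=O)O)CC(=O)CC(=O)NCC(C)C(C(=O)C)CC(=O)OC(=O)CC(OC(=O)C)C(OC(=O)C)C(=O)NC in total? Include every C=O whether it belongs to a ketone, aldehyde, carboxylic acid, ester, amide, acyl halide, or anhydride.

10

OHC: aldehyde, 1 C=O (running total 1).
CH(COOH): carboxylic acid, 1 C=O (running total 2).
CO: ketone, 1 C=O (running total 3).
CH2CONHCH2: amide, 1 C=O (running total 4).
CH(COCH3): ketone, 1 C=O (running total 5).
CH2CO-O-COCH2: anhydride, 2 C=O (running total 7).
CH(OCOCH3): ester, 1 C=O (running total 8).
CH(OCOCH3): ester, 1 C=O (running total 9).
CONHCH3: amide, 1 C=O (running total 10).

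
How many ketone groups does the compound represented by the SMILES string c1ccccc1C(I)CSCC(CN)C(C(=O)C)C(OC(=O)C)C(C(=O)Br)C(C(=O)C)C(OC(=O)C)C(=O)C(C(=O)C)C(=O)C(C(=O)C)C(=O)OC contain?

6

Taking each segment in turn:
  C6H5: C6H5– phenyl ring → arene.
  CH(I): halogen on an sp³ carbon → alkyl halide.
  CH2SCH2: C–S–C linkage → sulfide (thioether).
  CH(CH2NH2): pendant –CH2NH2: N on sp³ C, no adjacent C=O → amine.
  CH(COCH3): pendant –COCH3: carbonyl C bonded to two carbons → ketone.
  CH(OCOCH3): pendant –OC(=O)CH3: an acyloxy group → ester.
  CH(COBr): pendant –C(=O)X: carbonyl C bonded to C and halogen → acyl halide.
  CH(COCH3): pendant –COCH3: carbonyl C bonded to two carbons → ketone.
  CH(OCOCH3): pendant –OC(=O)CH3: an acyloxy group → ester.
  CO: –C(=O)– with carbon on both sides → ketone.
  CH(COCH3): pendant –COCH3: carbonyl C bonded to two carbons → ketone.
  CO: –C(=O)– with carbon on both sides → ketone.
  CH(COCH3): pendant –COCH3: carbonyl C bonded to two carbons → ketone.
  COOCH3: –C(=O)OCH3: carbonyl C bonded to C and to –OCH3 → ester (not ketone + ether).
Ketone appears at: CH(COCH3), CH(COCH3), CO, CH(COCH3), CO, CH(COCH3) → 6.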